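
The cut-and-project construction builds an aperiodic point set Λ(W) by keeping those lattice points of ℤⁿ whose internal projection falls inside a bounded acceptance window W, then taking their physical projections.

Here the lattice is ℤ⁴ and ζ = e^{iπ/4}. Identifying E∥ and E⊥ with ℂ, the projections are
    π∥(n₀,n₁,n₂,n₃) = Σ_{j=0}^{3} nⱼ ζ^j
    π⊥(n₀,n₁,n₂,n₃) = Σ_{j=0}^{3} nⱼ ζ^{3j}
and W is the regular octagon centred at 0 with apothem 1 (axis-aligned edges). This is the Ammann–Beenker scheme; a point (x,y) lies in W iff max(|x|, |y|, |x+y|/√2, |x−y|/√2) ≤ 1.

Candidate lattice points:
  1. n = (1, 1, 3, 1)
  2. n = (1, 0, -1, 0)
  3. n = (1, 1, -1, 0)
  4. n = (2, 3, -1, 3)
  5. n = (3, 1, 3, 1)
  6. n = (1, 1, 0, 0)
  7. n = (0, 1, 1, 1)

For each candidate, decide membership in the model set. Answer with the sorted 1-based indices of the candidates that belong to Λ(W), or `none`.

6, 7

With ζ = e^{iπ/4} the internal vectors are ζ^0,ζ^3,ζ^6,ζ^9.
#1 (1, 1, 3, 1): internal (1.000000, -1.585786); octagon support 1.828427 vs apothem 1 → ∉ W
#2 (1, 0, -1, 0): internal (1.000000, 1.000000); octagon support 1.414214 vs apothem 1 → ∉ W
#3 (1, 1, -1, 0): internal (0.292893, 1.707107); octagon support 1.707107 vs apothem 1 → ∉ W
#4 (2, 3, -1, 3): internal (2.000000, 5.242641); octagon support 5.242641 vs apothem 1 → ∉ W
#5 (3, 1, 3, 1): internal (3.000000, -1.585786); octagon support 3.242641 vs apothem 1 → ∉ W
#6 (1, 1, 0, 0): internal (0.292893, 0.707107); octagon support 0.707107 vs apothem 1 → ∈ W
#7 (0, 1, 1, 1): internal (0.000000, 0.414214); octagon support 0.414214 vs apothem 1 → ∈ W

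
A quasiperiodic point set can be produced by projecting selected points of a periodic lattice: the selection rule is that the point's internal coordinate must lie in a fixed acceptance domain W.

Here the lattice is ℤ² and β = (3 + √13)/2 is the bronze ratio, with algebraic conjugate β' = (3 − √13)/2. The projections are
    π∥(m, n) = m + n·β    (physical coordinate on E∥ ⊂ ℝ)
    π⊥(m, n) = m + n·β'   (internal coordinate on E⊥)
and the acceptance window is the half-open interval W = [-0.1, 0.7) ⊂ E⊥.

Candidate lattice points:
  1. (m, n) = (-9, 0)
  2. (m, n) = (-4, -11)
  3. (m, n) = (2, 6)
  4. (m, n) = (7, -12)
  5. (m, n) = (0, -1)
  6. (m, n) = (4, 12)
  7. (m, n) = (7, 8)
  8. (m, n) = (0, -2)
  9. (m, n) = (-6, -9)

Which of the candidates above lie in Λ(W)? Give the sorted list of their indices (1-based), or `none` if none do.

β' = (3−√13)/2 ≈ -0.302776.
#1 (-9,0): internal coord -9 + (0)·β' = -9.000000; -9.000000 ∉ [-0.1, 0.7) → out
#2 (-4,-11): internal coord -4 + (-11)·β' = -0.669468; -0.669468 ∉ [-0.1, 0.7) → out
#3 (2,6): internal coord 2 + (6)·β' = +0.183346; +0.183346 ∈ [-0.1, 0.7) → IN Λ
#4 (7,-12): internal coord 7 + (-12)·β' = +10.633308; +10.633308 ∉ [-0.1, 0.7) → out
#5 (0,-1): internal coord 0 + (-1)·β' = +0.302776; +0.302776 ∈ [-0.1, 0.7) → IN Λ
#6 (4,12): internal coord 4 + (12)·β' = +0.366692; +0.366692 ∈ [-0.1, 0.7) → IN Λ
#7 (7,8): internal coord 7 + (8)·β' = +4.577795; +4.577795 ∉ [-0.1, 0.7) → out
#8 (0,-2): internal coord 0 + (-2)·β' = +0.605551; +0.605551 ∈ [-0.1, 0.7) → IN Λ
#9 (-6,-9): internal coord -6 + (-9)·β' = -3.275019; -3.275019 ∉ [-0.1, 0.7) → out

3, 5, 6, 8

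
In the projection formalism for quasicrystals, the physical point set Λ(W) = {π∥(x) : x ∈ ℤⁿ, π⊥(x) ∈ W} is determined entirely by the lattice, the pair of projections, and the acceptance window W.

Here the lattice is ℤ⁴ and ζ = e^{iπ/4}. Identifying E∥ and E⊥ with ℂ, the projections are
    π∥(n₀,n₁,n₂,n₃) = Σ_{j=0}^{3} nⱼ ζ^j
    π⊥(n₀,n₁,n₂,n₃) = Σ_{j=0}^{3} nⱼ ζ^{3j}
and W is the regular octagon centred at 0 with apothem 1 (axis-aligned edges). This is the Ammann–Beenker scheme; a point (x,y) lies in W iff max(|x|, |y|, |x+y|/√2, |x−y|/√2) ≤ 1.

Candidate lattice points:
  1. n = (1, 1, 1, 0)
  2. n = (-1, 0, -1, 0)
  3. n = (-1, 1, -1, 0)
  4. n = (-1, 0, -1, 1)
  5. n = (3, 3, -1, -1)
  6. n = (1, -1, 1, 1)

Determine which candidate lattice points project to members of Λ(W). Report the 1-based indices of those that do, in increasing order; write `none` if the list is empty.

1

π⊥(n) = n₀ + n₁ζ³ + n₂ζ⁶ + n₃ζ⁹ where ζ = e^{iπ/4}.
candidate 1: n = (1, 1, 1, 0) → π⊥ ≈ (+0.29289, -0.29289); max(|x|,|y|,|x±y|/√2) = 0.41421 ≤ 1 ⇒ ∈ W
candidate 2: n = (-1, 0, -1, 0) → π⊥ ≈ (-1.00000, +1.00000); max(|x|,|y|,|x±y|/√2) = 1.41421 > 1 ⇒ ∉ W
candidate 3: n = (-1, 1, -1, 0) → π⊥ ≈ (-1.70711, +1.70711); max(|x|,|y|,|x±y|/√2) = 2.41421 > 1 ⇒ ∉ W
candidate 4: n = (-1, 0, -1, 1) → π⊥ ≈ (-0.29289, +1.70711); max(|x|,|y|,|x±y|/√2) = 1.70711 > 1 ⇒ ∉ W
candidate 5: n = (3, 3, -1, -1) → π⊥ ≈ (+0.17157, +2.41421); max(|x|,|y|,|x±y|/√2) = 2.41421 > 1 ⇒ ∉ W
candidate 6: n = (1, -1, 1, 1) → π⊥ ≈ (+2.41421, -1.00000); max(|x|,|y|,|x±y|/√2) = 2.41421 > 1 ⇒ ∉ W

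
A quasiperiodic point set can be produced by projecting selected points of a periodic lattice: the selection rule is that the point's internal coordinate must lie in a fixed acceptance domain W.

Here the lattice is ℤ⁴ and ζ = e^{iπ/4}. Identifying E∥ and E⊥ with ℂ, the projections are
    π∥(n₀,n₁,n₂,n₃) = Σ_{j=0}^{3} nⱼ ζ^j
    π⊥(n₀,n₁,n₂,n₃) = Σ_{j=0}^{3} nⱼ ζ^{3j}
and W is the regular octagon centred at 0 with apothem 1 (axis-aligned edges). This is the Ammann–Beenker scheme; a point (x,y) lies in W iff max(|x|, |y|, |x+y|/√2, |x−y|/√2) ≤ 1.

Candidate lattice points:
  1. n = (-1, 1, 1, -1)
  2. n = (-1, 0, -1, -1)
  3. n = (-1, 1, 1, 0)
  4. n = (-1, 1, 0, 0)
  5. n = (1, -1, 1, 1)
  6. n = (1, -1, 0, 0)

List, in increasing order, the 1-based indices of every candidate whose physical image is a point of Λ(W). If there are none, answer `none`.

π⊥(n) = n₀ + n₁ζ³ + n₂ζ⁶ + n₃ζ⁹ where ζ = e^{iπ/4}.
candidate 1: n = (-1, 1, 1, -1) → π⊥ ≈ (-2.4142, -1.0000); max(|x|,|y|,|x±y|/√2) = 2.4142 > 1 ⇒ ∉ W
candidate 2: n = (-1, 0, -1, -1) → π⊥ ≈ (-1.7071, +0.2929); max(|x|,|y|,|x±y|/√2) = 1.7071 > 1 ⇒ ∉ W
candidate 3: n = (-1, 1, 1, 0) → π⊥ ≈ (-1.7071, -0.2929); max(|x|,|y|,|x±y|/√2) = 1.7071 > 1 ⇒ ∉ W
candidate 4: n = (-1, 1, 0, 0) → π⊥ ≈ (-1.7071, +0.7071); max(|x|,|y|,|x±y|/√2) = 1.7071 > 1 ⇒ ∉ W
candidate 5: n = (1, -1, 1, 1) → π⊥ ≈ (+2.4142, -1.0000); max(|x|,|y|,|x±y|/√2) = 2.4142 > 1 ⇒ ∉ W
candidate 6: n = (1, -1, 0, 0) → π⊥ ≈ (+1.7071, -0.7071); max(|x|,|y|,|x±y|/√2) = 1.7071 > 1 ⇒ ∉ W

none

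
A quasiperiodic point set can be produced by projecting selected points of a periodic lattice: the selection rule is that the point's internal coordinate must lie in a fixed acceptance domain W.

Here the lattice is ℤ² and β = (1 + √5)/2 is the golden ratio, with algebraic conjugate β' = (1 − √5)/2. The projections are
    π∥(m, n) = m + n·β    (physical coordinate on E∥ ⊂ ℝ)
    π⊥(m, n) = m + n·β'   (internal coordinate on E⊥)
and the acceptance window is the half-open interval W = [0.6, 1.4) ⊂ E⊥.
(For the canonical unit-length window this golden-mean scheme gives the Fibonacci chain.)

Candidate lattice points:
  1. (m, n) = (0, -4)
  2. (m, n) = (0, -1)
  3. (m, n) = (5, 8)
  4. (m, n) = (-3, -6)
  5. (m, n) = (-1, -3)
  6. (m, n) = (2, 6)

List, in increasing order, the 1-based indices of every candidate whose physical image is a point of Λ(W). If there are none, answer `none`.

Numerically β ≈ 1.61803 and β' = −1/β ≈ -0.61803.
#1 (0,-4): internal coord 0 + (-4)·β' = +2.47214; +2.47214 ∉ [0.6, 1.4) → out
#2 (0,-1): internal coord 0 + (-1)·β' = +0.61803; +0.61803 ∈ [0.6, 1.4) → IN Λ
#3 (5,8): internal coord 5 + (8)·β' = +0.05573; +0.05573 ∉ [0.6, 1.4) → out
#4 (-3,-6): internal coord -3 + (-6)·β' = +0.70820; +0.70820 ∈ [0.6, 1.4) → IN Λ
#5 (-1,-3): internal coord -1 + (-3)·β' = +0.85410; +0.85410 ∈ [0.6, 1.4) → IN Λ
#6 (2,6): internal coord 2 + (6)·β' = -1.70820; -1.70820 ∉ [0.6, 1.4) → out

2, 4, 5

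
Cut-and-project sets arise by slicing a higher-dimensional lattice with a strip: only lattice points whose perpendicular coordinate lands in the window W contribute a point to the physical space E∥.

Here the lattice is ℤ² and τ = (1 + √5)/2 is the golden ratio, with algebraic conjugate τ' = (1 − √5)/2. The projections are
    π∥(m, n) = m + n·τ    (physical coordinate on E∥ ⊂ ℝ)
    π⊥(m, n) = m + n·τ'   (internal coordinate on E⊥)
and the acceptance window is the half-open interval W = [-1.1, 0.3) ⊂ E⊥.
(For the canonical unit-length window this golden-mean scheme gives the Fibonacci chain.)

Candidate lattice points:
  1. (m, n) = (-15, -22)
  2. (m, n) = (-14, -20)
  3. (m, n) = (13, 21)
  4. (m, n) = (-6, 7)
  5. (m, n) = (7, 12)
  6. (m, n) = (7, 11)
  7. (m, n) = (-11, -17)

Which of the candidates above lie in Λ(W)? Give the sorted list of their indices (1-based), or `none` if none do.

3, 5, 6, 7

τ' = (1−√5)/2 ≈ -0.61803.
candidate 1: (m,n)=(-15,-22) → π∥ = -15-22·τ ≈ -50.59675, π⊥ = -15-22·τ' ≈ -1.40325 ∉ [-1.1, 0.3) ⇒ out
candidate 2: (m,n)=(-14,-20) → π∥ = -14-20·τ ≈ -46.36068, π⊥ = -14-20·τ' ≈ -1.63932 ∉ [-1.1, 0.3) ⇒ out
candidate 3: (m,n)=(13,21) → π∥ = 13+21·τ ≈ 46.97871, π⊥ = 13+21·τ' ≈ 0.02129 ∈ [-1.1, 0.3) ⇒ IN Λ
candidate 4: (m,n)=(-6,7) → π∥ = -6+7·τ ≈ 5.32624, π⊥ = -6+7·τ' ≈ -10.32624 ∉ [-1.1, 0.3) ⇒ out
candidate 5: (m,n)=(7,12) → π∥ = 7+12·τ ≈ 26.41641, π⊥ = 7+12·τ' ≈ -0.41641 ∈ [-1.1, 0.3) ⇒ IN Λ
candidate 6: (m,n)=(7,11) → π∥ = 7+11·τ ≈ 24.79837, π⊥ = 7+11·τ' ≈ 0.20163 ∈ [-1.1, 0.3) ⇒ IN Λ
candidate 7: (m,n)=(-11,-17) → π∥ = -11-17·τ ≈ -38.50658, π⊥ = -11-17·τ' ≈ -0.49342 ∈ [-1.1, 0.3) ⇒ IN Λ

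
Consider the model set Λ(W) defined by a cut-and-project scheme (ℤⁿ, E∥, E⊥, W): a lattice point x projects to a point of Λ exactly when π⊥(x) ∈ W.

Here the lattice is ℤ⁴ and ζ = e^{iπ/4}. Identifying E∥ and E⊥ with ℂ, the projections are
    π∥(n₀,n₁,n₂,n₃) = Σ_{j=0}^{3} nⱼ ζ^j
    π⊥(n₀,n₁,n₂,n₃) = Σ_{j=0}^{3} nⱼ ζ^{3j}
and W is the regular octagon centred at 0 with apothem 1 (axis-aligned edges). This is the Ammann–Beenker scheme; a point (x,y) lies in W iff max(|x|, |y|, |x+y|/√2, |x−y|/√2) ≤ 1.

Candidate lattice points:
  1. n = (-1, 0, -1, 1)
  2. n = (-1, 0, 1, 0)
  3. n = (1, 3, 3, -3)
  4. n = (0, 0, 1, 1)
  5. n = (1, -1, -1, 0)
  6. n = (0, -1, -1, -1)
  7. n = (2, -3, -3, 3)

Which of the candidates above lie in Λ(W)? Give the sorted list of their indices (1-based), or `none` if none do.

4, 6

Internal map: ζ^{3j} for j=0..3 gives (1,0), (−√2/2,√2/2), (0,−1), (√2/2,√2/2).
#1 (-1, 0, -1, 1): internal (-0.29289, 1.70711); octagon support 1.70711 vs apothem 1 → ∉ W
#2 (-1, 0, 1, 0): internal (-1.00000, -1.00000); octagon support 1.41421 vs apothem 1 → ∉ W
#3 (1, 3, 3, -3): internal (-3.24264, -3.00000); octagon support 4.41421 vs apothem 1 → ∉ W
#4 (0, 0, 1, 1): internal (0.70711, -0.29289); octagon support 0.70711 vs apothem 1 → ∈ W
#5 (1, -1, -1, 0): internal (1.70711, 0.29289); octagon support 1.70711 vs apothem 1 → ∉ W
#6 (0, -1, -1, -1): internal (0.00000, -0.41421); octagon support 0.41421 vs apothem 1 → ∈ W
#7 (2, -3, -3, 3): internal (6.24264, 3.00000); octagon support 6.53553 vs apothem 1 → ∉ W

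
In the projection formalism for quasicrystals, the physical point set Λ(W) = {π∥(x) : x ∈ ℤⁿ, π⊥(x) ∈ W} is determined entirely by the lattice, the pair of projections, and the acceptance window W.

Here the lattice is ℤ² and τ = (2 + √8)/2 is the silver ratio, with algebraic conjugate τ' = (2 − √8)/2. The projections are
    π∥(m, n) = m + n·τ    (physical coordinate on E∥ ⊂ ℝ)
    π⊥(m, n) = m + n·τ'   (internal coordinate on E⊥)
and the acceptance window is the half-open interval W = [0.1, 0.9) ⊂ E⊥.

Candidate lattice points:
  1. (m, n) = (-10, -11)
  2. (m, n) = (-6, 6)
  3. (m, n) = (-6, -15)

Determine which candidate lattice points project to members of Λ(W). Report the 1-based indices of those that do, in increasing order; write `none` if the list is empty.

3

τ' = (2−√8)/2 ≈ -0.414214.
[1] lift (-10,-11): star map gives -5.443651; window check 0.1 ≤ -5.443651 < 0.9 is false → out
[2] lift (-6,6): star map gives -8.485281; window check 0.1 ≤ -8.485281 < 0.9 is false → out
[3] lift (-6,-15): star map gives 0.213203; window check 0.1 ≤ 0.213203 < 0.9 is true → IN Λ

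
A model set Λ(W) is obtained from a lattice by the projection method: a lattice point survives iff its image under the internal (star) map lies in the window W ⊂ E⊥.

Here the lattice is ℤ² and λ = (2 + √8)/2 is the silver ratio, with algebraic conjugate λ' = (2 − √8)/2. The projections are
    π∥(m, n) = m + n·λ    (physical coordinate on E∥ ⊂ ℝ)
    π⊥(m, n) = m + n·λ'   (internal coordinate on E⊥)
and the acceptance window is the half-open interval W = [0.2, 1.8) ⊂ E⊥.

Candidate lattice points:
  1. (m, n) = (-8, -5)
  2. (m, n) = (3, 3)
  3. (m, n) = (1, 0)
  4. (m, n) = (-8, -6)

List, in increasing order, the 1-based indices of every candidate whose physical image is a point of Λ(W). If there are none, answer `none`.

Compute λ' = (2−√8)/2 = -0.41421, so π⊥(m,n) = m -0.41421·n.
#1 (-8,-5): internal coord -8 + (-5)·λ' = -5.92893; -5.92893 ∉ [0.2, 1.8) → out
#2 (3,3): internal coord 3 + (3)·λ' = +1.75736; +1.75736 ∈ [0.2, 1.8) → IN Λ
#3 (1,0): internal coord 1 + (0)·λ' = +1.00000; +1.00000 ∈ [0.2, 1.8) → IN Λ
#4 (-8,-6): internal coord -8 + (-6)·λ' = -5.51472; -5.51472 ∉ [0.2, 1.8) → out

2, 3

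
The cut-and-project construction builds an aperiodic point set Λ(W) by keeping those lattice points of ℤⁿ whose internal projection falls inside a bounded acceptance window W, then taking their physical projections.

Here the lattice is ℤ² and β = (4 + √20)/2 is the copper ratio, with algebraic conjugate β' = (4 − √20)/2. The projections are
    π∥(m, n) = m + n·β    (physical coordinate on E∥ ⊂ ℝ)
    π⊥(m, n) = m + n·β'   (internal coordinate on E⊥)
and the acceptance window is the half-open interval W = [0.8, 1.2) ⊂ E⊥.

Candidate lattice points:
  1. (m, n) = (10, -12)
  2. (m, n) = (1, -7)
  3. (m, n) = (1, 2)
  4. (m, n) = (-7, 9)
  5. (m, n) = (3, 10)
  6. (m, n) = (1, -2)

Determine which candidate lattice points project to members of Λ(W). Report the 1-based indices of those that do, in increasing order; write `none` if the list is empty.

β' = (4−√20)/2 ≈ -0.236068.
[1] lift (10,-12): star map gives 12.832816; window check 0.8 ≤ 12.832816 < 1.2 is false → out
[2] lift (1,-7): star map gives 2.652476; window check 0.8 ≤ 2.652476 < 1.2 is false → out
[3] lift (1,2): star map gives 0.527864; window check 0.8 ≤ 0.527864 < 1.2 is false → out
[4] lift (-7,9): star map gives -9.124612; window check 0.8 ≤ -9.124612 < 1.2 is false → out
[5] lift (3,10): star map gives 0.639320; window check 0.8 ≤ 0.639320 < 1.2 is false → out
[6] lift (1,-2): star map gives 1.472136; window check 0.8 ≤ 1.472136 < 1.2 is false → out

none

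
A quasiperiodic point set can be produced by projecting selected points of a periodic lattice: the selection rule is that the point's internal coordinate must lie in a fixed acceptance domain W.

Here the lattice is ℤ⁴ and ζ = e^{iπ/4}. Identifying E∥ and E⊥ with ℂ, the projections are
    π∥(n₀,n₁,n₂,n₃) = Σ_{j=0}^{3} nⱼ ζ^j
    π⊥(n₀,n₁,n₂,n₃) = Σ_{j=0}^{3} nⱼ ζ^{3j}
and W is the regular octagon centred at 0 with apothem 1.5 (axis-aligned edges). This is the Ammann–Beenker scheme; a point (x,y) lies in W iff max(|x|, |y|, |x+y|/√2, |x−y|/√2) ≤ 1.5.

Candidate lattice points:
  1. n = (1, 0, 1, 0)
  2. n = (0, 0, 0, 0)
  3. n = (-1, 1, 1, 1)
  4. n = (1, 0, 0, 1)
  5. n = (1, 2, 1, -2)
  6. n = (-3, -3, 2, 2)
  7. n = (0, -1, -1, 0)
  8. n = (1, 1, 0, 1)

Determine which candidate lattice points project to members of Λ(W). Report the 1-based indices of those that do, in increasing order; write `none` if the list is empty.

Internal map: ζ^{3j} for j=0..3 gives (1,0), (−√2/2,√2/2), (0,−1), (√2/2,√2/2).
candidate 1: n = (1, 0, 1, 0) → π⊥ ≈ (+1.000000, -1.000000); max(|x|,|y|,|x±y|/√2) = 1.414214 ≤ 1.5 ⇒ ∈ W
candidate 2: n = (0, 0, 0, 0) → π⊥ ≈ (+0.000000, +0.000000); max(|x|,|y|,|x±y|/√2) = 0.000000 ≤ 1.5 ⇒ ∈ W
candidate 3: n = (-1, 1, 1, 1) → π⊥ ≈ (-1.000000, +0.414214); max(|x|,|y|,|x±y|/√2) = 1.000000 ≤ 1.5 ⇒ ∈ W
candidate 4: n = (1, 0, 0, 1) → π⊥ ≈ (+1.707107, +0.707107); max(|x|,|y|,|x±y|/√2) = 1.707107 > 1.5 ⇒ ∉ W
candidate 5: n = (1, 2, 1, -2) → π⊥ ≈ (-1.828427, -1.000000); max(|x|,|y|,|x±y|/√2) = 2.000000 > 1.5 ⇒ ∉ W
candidate 6: n = (-3, -3, 2, 2) → π⊥ ≈ (+0.535534, -2.707107); max(|x|,|y|,|x±y|/√2) = 2.707107 > 1.5 ⇒ ∉ W
candidate 7: n = (0, -1, -1, 0) → π⊥ ≈ (+0.707107, +0.292893); max(|x|,|y|,|x±y|/√2) = 0.707107 ≤ 1.5 ⇒ ∈ W
candidate 8: n = (1, 1, 0, 1) → π⊥ ≈ (+1.000000, +1.414214); max(|x|,|y|,|x±y|/√2) = 1.707107 > 1.5 ⇒ ∉ W

1, 2, 3, 7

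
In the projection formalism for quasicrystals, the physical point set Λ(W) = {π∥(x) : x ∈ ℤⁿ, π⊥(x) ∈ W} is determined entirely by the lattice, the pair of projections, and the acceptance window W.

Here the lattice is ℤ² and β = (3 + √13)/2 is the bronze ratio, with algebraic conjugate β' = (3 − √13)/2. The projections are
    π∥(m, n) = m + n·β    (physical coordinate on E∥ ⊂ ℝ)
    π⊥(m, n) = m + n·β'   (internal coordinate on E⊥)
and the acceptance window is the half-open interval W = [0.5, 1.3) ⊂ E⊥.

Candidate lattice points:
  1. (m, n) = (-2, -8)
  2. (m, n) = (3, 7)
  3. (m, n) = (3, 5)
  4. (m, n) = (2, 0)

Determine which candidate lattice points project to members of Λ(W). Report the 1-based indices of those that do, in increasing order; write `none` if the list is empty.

Compute β' = (3−√13)/2 = -0.302776, so π⊥(m,n) = m -0.302776·n.
#1 (-2,-8): internal coord -2 + (-8)·β' = +0.422205; +0.422205 ∉ [0.5, 1.3) → out
#2 (3,7): internal coord 3 + (7)·β' = +0.880571; +0.880571 ∈ [0.5, 1.3) → IN Λ
#3 (3,5): internal coord 3 + (5)·β' = +1.486122; +1.486122 ∉ [0.5, 1.3) → out
#4 (2,0): internal coord 2 + (0)·β' = +2.000000; +2.000000 ∉ [0.5, 1.3) → out

2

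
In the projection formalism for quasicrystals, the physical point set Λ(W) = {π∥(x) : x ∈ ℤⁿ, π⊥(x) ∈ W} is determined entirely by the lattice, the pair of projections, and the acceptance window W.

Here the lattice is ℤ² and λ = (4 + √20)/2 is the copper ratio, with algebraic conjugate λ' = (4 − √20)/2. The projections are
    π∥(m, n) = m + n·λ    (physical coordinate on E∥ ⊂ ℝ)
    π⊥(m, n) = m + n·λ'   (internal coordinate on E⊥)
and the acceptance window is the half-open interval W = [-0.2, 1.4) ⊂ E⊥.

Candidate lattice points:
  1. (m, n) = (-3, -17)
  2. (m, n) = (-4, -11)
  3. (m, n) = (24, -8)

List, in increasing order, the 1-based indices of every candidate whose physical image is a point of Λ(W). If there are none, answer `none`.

1

λ' = (4−√20)/2 ≈ -0.23607.
[1] lift (-3,-17): star map gives 1.01316; window check -0.2 ≤ 1.01316 < 1.4 is true → IN Λ
[2] lift (-4,-11): star map gives -1.40325; window check -0.2 ≤ -1.40325 < 1.4 is false → out
[3] lift (24,-8): star map gives 25.88854; window check -0.2 ≤ 25.88854 < 1.4 is false → out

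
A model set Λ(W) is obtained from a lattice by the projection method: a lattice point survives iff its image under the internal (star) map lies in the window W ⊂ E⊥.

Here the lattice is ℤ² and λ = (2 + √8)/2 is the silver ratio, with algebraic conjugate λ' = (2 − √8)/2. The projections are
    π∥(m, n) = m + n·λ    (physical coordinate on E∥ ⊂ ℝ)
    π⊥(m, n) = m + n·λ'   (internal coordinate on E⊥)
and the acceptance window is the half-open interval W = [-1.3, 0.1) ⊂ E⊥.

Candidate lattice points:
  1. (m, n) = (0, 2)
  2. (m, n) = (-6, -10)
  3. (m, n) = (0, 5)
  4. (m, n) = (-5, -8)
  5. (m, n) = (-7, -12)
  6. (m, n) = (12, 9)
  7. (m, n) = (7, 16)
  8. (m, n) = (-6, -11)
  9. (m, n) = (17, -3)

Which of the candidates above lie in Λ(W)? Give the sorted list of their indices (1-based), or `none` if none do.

1

Compute λ' = (2−√8)/2 = -0.41421, so π⊥(m,n) = m -0.41421·n.
#1 (0,2): internal coord 0 + (2)·λ' = -0.82843; -0.82843 ∈ [-1.3, 0.1) → IN Λ
#2 (-6,-10): internal coord -6 + (-10)·λ' = -1.85786; -1.85786 ∉ [-1.3, 0.1) → out
#3 (0,5): internal coord 0 + (5)·λ' = -2.07107; -2.07107 ∉ [-1.3, 0.1) → out
#4 (-5,-8): internal coord -5 + (-8)·λ' = -1.68629; -1.68629 ∉ [-1.3, 0.1) → out
#5 (-7,-12): internal coord -7 + (-12)·λ' = -2.02944; -2.02944 ∉ [-1.3, 0.1) → out
#6 (12,9): internal coord 12 + (9)·λ' = +8.27208; +8.27208 ∉ [-1.3, 0.1) → out
#7 (7,16): internal coord 7 + (16)·λ' = +0.37258; +0.37258 ∉ [-1.3, 0.1) → out
#8 (-6,-11): internal coord -6 + (-11)·λ' = -1.44365; -1.44365 ∉ [-1.3, 0.1) → out
#9 (17,-3): internal coord 17 + (-3)·λ' = +18.24264; +18.24264 ∉ [-1.3, 0.1) → out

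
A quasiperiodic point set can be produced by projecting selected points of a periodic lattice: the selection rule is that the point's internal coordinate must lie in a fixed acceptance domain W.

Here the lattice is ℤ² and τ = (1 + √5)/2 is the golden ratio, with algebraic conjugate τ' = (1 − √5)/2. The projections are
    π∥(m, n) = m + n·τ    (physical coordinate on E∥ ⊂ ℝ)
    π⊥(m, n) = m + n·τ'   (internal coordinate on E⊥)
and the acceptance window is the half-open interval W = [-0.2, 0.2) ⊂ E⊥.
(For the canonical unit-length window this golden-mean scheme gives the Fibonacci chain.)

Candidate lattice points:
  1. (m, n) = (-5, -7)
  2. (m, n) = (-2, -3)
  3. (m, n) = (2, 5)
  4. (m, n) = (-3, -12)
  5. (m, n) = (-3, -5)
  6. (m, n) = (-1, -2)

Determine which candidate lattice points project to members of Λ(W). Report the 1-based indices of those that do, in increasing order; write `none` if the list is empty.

τ' = (1−√5)/2 ≈ -0.6180.
#1 (-5,-7): internal coord -5 + (-7)·τ' = -0.6738; -0.6738 ∉ [-0.2, 0.2) → out
#2 (-2,-3): internal coord -2 + (-3)·τ' = -0.1459; -0.1459 ∈ [-0.2, 0.2) → IN Λ
#3 (2,5): internal coord 2 + (5)·τ' = -1.0902; -1.0902 ∉ [-0.2, 0.2) → out
#4 (-3,-12): internal coord -3 + (-12)·τ' = +4.4164; +4.4164 ∉ [-0.2, 0.2) → out
#5 (-3,-5): internal coord -3 + (-5)·τ' = +0.0902; +0.0902 ∈ [-0.2, 0.2) → IN Λ
#6 (-1,-2): internal coord -1 + (-2)·τ' = +0.2361; +0.2361 ∉ [-0.2, 0.2) → out

2, 5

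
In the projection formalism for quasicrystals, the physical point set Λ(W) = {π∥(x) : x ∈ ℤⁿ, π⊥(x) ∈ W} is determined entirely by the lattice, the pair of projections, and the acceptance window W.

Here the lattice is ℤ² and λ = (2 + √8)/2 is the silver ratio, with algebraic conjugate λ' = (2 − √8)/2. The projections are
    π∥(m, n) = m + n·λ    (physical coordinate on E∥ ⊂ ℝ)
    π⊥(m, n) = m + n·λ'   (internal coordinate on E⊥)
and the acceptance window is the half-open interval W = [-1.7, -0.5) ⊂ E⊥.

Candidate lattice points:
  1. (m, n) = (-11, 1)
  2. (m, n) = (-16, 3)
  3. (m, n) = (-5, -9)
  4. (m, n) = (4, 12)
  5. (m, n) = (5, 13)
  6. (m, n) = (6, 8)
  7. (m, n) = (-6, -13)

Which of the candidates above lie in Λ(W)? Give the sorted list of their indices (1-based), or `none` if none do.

λ' = (2−√8)/2 ≈ -0.4142.
#1 (-11,1): internal coord -11 + (1)·λ' = -11.4142; -11.4142 ∉ [-1.7, -0.5) → out
#2 (-16,3): internal coord -16 + (3)·λ' = -17.2426; -17.2426 ∉ [-1.7, -0.5) → out
#3 (-5,-9): internal coord -5 + (-9)·λ' = -1.2721; -1.2721 ∈ [-1.7, -0.5) → IN Λ
#4 (4,12): internal coord 4 + (12)·λ' = -0.9706; -0.9706 ∈ [-1.7, -0.5) → IN Λ
#5 (5,13): internal coord 5 + (13)·λ' = -0.3848; -0.3848 ∉ [-1.7, -0.5) → out
#6 (6,8): internal coord 6 + (8)·λ' = +2.6863; +2.6863 ∉ [-1.7, -0.5) → out
#7 (-6,-13): internal coord -6 + (-13)·λ' = -0.6152; -0.6152 ∈ [-1.7, -0.5) → IN Λ

3, 4, 7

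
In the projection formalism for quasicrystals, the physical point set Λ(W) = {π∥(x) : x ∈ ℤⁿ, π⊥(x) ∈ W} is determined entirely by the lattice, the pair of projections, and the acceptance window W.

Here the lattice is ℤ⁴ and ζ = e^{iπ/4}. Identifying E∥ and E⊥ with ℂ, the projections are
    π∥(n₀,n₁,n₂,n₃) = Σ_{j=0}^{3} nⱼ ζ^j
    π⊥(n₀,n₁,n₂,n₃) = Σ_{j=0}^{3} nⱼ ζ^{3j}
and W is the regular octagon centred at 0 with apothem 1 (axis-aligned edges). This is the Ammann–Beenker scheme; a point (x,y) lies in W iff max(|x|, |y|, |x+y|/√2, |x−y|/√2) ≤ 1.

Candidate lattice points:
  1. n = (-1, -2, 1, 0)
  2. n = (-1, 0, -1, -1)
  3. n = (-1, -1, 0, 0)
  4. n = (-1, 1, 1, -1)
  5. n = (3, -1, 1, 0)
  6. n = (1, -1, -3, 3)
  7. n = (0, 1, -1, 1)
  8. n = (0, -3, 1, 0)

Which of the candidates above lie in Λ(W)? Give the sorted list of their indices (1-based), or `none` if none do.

3

With ζ = e^{iπ/4} the internal vectors are ζ^0,ζ^3,ζ^6,ζ^9.
candidate 1: n = (-1, -2, 1, 0) → π⊥ ≈ (+0.4142, -2.4142); max(|x|,|y|,|x±y|/√2) = 2.4142 > 1 ⇒ ∉ W
candidate 2: n = (-1, 0, -1, -1) → π⊥ ≈ (-1.7071, +0.2929); max(|x|,|y|,|x±y|/√2) = 1.7071 > 1 ⇒ ∉ W
candidate 3: n = (-1, -1, 0, 0) → π⊥ ≈ (-0.2929, -0.7071); max(|x|,|y|,|x±y|/√2) = 0.7071 ≤ 1 ⇒ ∈ W
candidate 4: n = (-1, 1, 1, -1) → π⊥ ≈ (-2.4142, -1.0000); max(|x|,|y|,|x±y|/√2) = 2.4142 > 1 ⇒ ∉ W
candidate 5: n = (3, -1, 1, 0) → π⊥ ≈ (+3.7071, -1.7071); max(|x|,|y|,|x±y|/√2) = 3.8284 > 1 ⇒ ∉ W
candidate 6: n = (1, -1, -3, 3) → π⊥ ≈ (+3.8284, +4.4142); max(|x|,|y|,|x±y|/√2) = 5.8284 > 1 ⇒ ∉ W
candidate 7: n = (0, 1, -1, 1) → π⊥ ≈ (+0.0000, +2.4142); max(|x|,|y|,|x±y|/√2) = 2.4142 > 1 ⇒ ∉ W
candidate 8: n = (0, -3, 1, 0) → π⊥ ≈ (+2.1213, -3.1213); max(|x|,|y|,|x±y|/√2) = 3.7071 > 1 ⇒ ∉ W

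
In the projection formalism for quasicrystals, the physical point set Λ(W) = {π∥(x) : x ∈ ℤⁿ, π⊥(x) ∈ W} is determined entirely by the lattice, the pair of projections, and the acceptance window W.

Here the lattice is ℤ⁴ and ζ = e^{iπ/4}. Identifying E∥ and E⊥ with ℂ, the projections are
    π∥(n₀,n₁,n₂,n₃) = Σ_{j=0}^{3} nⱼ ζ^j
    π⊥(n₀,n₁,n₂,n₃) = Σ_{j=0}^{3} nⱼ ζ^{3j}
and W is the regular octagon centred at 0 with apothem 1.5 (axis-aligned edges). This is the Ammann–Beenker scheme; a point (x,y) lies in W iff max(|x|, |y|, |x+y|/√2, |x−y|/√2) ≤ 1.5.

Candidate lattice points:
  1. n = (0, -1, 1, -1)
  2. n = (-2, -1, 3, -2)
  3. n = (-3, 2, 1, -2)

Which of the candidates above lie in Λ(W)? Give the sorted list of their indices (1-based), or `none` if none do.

none

With ζ = e^{iπ/4} the internal vectors are ζ^0,ζ^3,ζ^6,ζ^9.
#1 (0, -1, 1, -1): internal (0.000000, -2.414214); octagon support 2.414214 vs apothem 1.5 → ∉ W
#2 (-2, -1, 3, -2): internal (-2.707107, -5.121320); octagon support 5.535534 vs apothem 1.5 → ∉ W
#3 (-3, 2, 1, -2): internal (-5.828427, -1.000000); octagon support 5.828427 vs apothem 1.5 → ∉ W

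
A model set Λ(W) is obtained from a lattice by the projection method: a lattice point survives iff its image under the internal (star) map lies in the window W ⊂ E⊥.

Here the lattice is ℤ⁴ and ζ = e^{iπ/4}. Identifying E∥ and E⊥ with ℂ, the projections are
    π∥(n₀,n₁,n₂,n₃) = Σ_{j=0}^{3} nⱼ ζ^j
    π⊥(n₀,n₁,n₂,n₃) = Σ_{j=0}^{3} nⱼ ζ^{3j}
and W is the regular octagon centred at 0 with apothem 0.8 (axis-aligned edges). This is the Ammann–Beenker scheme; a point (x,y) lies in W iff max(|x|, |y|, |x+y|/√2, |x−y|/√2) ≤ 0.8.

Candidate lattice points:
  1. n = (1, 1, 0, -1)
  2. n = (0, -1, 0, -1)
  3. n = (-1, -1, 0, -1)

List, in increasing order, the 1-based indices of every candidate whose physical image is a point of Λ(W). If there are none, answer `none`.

1

With ζ = e^{iπ/4} the internal vectors are ζ^0,ζ^3,ζ^6,ζ^9.
candidate 1: n = (1, 1, 0, -1) → π⊥ ≈ (-0.414214, +0.000000); max(|x|,|y|,|x±y|/√2) = 0.414214 ≤ 0.8 ⇒ ∈ W
candidate 2: n = (0, -1, 0, -1) → π⊥ ≈ (+0.000000, -1.414214); max(|x|,|y|,|x±y|/√2) = 1.414214 > 0.8 ⇒ ∉ W
candidate 3: n = (-1, -1, 0, -1) → π⊥ ≈ (-1.000000, -1.414214); max(|x|,|y|,|x±y|/√2) = 1.707107 > 0.8 ⇒ ∉ W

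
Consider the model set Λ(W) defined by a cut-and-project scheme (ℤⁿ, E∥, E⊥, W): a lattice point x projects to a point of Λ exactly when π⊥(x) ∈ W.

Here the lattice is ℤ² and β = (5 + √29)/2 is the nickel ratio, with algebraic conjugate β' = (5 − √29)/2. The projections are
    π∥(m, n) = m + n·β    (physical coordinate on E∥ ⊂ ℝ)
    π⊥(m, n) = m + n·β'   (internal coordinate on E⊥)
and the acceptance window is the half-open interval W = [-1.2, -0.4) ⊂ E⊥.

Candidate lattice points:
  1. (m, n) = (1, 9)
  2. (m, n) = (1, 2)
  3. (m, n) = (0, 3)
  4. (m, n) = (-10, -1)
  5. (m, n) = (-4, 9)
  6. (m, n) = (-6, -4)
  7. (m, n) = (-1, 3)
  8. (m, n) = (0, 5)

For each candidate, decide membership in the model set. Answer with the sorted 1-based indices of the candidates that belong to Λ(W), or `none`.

1, 3, 8

Numerically β ≈ 5.19258 and β' = −1/β ≈ -0.19258.
candidate 1: (m,n)=(1,9) → π∥ = 1+9·β ≈ 47.73324, π⊥ = 1+9·β' ≈ -0.73324 ∈ [-1.2, -0.4) ⇒ IN Λ
candidate 2: (m,n)=(1,2) → π∥ = 1+2·β ≈ 11.38516, π⊥ = 1+2·β' ≈ 0.61484 ∉ [-1.2, -0.4) ⇒ out
candidate 3: (m,n)=(0,3) → π∥ = 0+3·β ≈ 15.57775, π⊥ = 0+3·β' ≈ -0.57775 ∈ [-1.2, -0.4) ⇒ IN Λ
candidate 4: (m,n)=(-10,-1) → π∥ = -10-1·β ≈ -15.19258, π⊥ = -10-1·β' ≈ -9.80742 ∉ [-1.2, -0.4) ⇒ out
candidate 5: (m,n)=(-4,9) → π∥ = -4+9·β ≈ 42.73324, π⊥ = -4+9·β' ≈ -5.73324 ∉ [-1.2, -0.4) ⇒ out
candidate 6: (m,n)=(-6,-4) → π∥ = -6-4·β ≈ -26.77033, π⊥ = -6-4·β' ≈ -5.22967 ∉ [-1.2, -0.4) ⇒ out
candidate 7: (m,n)=(-1,3) → π∥ = -1+3·β ≈ 14.57775, π⊥ = -1+3·β' ≈ -1.57775 ∉ [-1.2, -0.4) ⇒ out
candidate 8: (m,n)=(0,5) → π∥ = 0+5·β ≈ 25.96291, π⊥ = 0+5·β' ≈ -0.96291 ∈ [-1.2, -0.4) ⇒ IN Λ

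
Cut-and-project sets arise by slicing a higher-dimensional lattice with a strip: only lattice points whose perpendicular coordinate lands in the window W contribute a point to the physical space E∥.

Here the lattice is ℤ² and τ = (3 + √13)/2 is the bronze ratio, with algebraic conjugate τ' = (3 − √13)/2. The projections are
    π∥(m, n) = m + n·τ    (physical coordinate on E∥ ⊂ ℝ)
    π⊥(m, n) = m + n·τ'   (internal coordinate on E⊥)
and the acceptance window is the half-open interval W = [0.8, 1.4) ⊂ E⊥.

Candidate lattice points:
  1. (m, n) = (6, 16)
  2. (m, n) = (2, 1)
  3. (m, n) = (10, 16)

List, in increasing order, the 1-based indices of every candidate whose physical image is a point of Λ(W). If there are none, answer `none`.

1

τ' = (3−√13)/2 ≈ -0.302776.
[1] lift (6,16): star map gives 1.155590; window check 0.8 ≤ 1.155590 < 1.4 is true → IN Λ
[2] lift (2,1): star map gives 1.697224; window check 0.8 ≤ 1.697224 < 1.4 is false → out
[3] lift (10,16): star map gives 5.155590; window check 0.8 ≤ 5.155590 < 1.4 is false → out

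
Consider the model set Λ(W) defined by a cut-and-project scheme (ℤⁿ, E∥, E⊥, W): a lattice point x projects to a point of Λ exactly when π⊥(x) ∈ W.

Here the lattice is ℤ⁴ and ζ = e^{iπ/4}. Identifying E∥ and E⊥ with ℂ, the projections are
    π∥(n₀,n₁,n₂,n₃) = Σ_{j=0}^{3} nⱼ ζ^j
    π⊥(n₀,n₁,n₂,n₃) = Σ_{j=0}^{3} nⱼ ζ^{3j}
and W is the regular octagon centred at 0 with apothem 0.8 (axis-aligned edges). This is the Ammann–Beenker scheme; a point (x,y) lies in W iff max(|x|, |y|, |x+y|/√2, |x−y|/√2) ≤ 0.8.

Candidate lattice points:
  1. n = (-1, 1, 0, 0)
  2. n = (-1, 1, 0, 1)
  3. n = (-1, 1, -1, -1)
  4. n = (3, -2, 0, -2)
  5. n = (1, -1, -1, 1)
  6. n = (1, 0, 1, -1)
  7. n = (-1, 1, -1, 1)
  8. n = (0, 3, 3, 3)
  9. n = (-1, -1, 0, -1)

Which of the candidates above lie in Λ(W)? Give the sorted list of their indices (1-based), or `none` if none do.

π⊥(n) = n₀ + n₁ζ³ + n₂ζ⁶ + n₃ζ⁹ where ζ = e^{iπ/4}.
candidate 1: n = (-1, 1, 0, 0) → π⊥ ≈ (-1.707107, +0.707107); max(|x|,|y|,|x±y|/√2) = 1.707107 > 0.8 ⇒ ∉ W
candidate 2: n = (-1, 1, 0, 1) → π⊥ ≈ (-1.000000, +1.414214); max(|x|,|y|,|x±y|/√2) = 1.707107 > 0.8 ⇒ ∉ W
candidate 3: n = (-1, 1, -1, -1) → π⊥ ≈ (-2.414214, +1.000000); max(|x|,|y|,|x±y|/√2) = 2.414214 > 0.8 ⇒ ∉ W
candidate 4: n = (3, -2, 0, -2) → π⊥ ≈ (+3.000000, -2.828427); max(|x|,|y|,|x±y|/√2) = 4.121320 > 0.8 ⇒ ∉ W
candidate 5: n = (1, -1, -1, 1) → π⊥ ≈ (+2.414214, +1.000000); max(|x|,|y|,|x±y|/√2) = 2.414214 > 0.8 ⇒ ∉ W
candidate 6: n = (1, 0, 1, -1) → π⊥ ≈ (+0.292893, -1.707107); max(|x|,|y|,|x±y|/√2) = 1.707107 > 0.8 ⇒ ∉ W
candidate 7: n = (-1, 1, -1, 1) → π⊥ ≈ (-1.000000, +2.414214); max(|x|,|y|,|x±y|/√2) = 2.414214 > 0.8 ⇒ ∉ W
candidate 8: n = (0, 3, 3, 3) → π⊥ ≈ (+0.000000, +1.242641); max(|x|,|y|,|x±y|/√2) = 1.242641 > 0.8 ⇒ ∉ W
candidate 9: n = (-1, -1, 0, -1) → π⊥ ≈ (-1.000000, -1.414214); max(|x|,|y|,|x±y|/√2) = 1.707107 > 0.8 ⇒ ∉ W

none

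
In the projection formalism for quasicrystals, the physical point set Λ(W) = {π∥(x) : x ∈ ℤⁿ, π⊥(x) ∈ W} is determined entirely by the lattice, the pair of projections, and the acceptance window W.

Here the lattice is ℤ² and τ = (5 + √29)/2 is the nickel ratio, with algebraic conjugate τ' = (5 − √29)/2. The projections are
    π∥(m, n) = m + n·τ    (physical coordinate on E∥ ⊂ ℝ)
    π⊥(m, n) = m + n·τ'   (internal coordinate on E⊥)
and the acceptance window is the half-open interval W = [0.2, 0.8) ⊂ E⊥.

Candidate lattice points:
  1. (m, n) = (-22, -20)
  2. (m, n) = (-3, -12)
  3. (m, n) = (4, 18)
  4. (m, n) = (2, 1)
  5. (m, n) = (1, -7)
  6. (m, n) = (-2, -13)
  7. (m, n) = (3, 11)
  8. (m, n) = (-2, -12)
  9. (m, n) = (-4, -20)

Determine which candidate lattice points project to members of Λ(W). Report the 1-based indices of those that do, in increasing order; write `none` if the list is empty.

3, 6, 8

Numerically τ ≈ 5.19258 and τ' = −1/τ ≈ -0.19258.
candidate 1: (m,n)=(-22,-20) → π∥ = -22-20·τ ≈ -125.85165, π⊥ = -22-20·τ' ≈ -18.14835 ∉ [0.2, 0.8) ⇒ out
candidate 2: (m,n)=(-3,-12) → π∥ = -3-12·τ ≈ -65.31099, π⊥ = -3-12·τ' ≈ -0.68901 ∉ [0.2, 0.8) ⇒ out
candidate 3: (m,n)=(4,18) → π∥ = 4+18·τ ≈ 97.46648, π⊥ = 4+18·τ' ≈ 0.53352 ∈ [0.2, 0.8) ⇒ IN Λ
candidate 4: (m,n)=(2,1) → π∥ = 2+1·τ ≈ 7.19258, π⊥ = 2+1·τ' ≈ 1.80742 ∉ [0.2, 0.8) ⇒ out
candidate 5: (m,n)=(1,-7) → π∥ = 1-7·τ ≈ -35.34808, π⊥ = 1-7·τ' ≈ 2.34808 ∉ [0.2, 0.8) ⇒ out
candidate 6: (m,n)=(-2,-13) → π∥ = -2-13·τ ≈ -69.50357, π⊥ = -2-13·τ' ≈ 0.50357 ∈ [0.2, 0.8) ⇒ IN Λ
candidate 7: (m,n)=(3,11) → π∥ = 3+11·τ ≈ 60.11841, π⊥ = 3+11·τ' ≈ 0.88159 ∉ [0.2, 0.8) ⇒ out
candidate 8: (m,n)=(-2,-12) → π∥ = -2-12·τ ≈ -64.31099, π⊥ = -2-12·τ' ≈ 0.31099 ∈ [0.2, 0.8) ⇒ IN Λ
candidate 9: (m,n)=(-4,-20) → π∥ = -4-20·τ ≈ -107.85165, π⊥ = -4-20·τ' ≈ -0.14835 ∉ [0.2, 0.8) ⇒ out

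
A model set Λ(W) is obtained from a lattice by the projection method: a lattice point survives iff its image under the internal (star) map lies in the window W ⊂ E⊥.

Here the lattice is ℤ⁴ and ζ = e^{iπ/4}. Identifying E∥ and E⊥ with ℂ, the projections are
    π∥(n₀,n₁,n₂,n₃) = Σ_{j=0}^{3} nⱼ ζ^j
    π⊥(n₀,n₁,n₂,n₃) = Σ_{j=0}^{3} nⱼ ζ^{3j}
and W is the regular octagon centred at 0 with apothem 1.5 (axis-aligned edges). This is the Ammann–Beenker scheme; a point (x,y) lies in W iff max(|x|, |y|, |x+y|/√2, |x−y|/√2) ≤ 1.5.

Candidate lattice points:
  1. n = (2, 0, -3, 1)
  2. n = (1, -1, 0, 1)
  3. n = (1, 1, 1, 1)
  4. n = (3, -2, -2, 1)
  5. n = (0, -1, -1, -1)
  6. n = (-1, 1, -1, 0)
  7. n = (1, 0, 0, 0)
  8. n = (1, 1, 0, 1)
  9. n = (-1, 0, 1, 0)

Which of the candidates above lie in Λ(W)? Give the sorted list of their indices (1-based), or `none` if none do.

3, 5, 7, 9

π⊥(n) = n₀ + n₁ζ³ + n₂ζ⁶ + n₃ζ⁹ where ζ = e^{iπ/4}.
candidate 1: n = (2, 0, -3, 1) → π⊥ ≈ (+2.70711, +3.70711); max(|x|,|y|,|x±y|/√2) = 4.53553 > 1.5 ⇒ ∉ W
candidate 2: n = (1, -1, 0, 1) → π⊥ ≈ (+2.41421, +0.00000); max(|x|,|y|,|x±y|/√2) = 2.41421 > 1.5 ⇒ ∉ W
candidate 3: n = (1, 1, 1, 1) → π⊥ ≈ (+1.00000, +0.41421); max(|x|,|y|,|x±y|/√2) = 1.00000 ≤ 1.5 ⇒ ∈ W
candidate 4: n = (3, -2, -2, 1) → π⊥ ≈ (+5.12132, +1.29289); max(|x|,|y|,|x±y|/√2) = 5.12132 > 1.5 ⇒ ∉ W
candidate 5: n = (0, -1, -1, -1) → π⊥ ≈ (+0.00000, -0.41421); max(|x|,|y|,|x±y|/√2) = 0.41421 ≤ 1.5 ⇒ ∈ W
candidate 6: n = (-1, 1, -1, 0) → π⊥ ≈ (-1.70711, +1.70711); max(|x|,|y|,|x±y|/√2) = 2.41421 > 1.5 ⇒ ∉ W
candidate 7: n = (1, 0, 0, 0) → π⊥ ≈ (+1.00000, +0.00000); max(|x|,|y|,|x±y|/√2) = 1.00000 ≤ 1.5 ⇒ ∈ W
candidate 8: n = (1, 1, 0, 1) → π⊥ ≈ (+1.00000, +1.41421); max(|x|,|y|,|x±y|/√2) = 1.70711 > 1.5 ⇒ ∉ W
candidate 9: n = (-1, 0, 1, 0) → π⊥ ≈ (-1.00000, -1.00000); max(|x|,|y|,|x±y|/√2) = 1.41421 ≤ 1.5 ⇒ ∈ W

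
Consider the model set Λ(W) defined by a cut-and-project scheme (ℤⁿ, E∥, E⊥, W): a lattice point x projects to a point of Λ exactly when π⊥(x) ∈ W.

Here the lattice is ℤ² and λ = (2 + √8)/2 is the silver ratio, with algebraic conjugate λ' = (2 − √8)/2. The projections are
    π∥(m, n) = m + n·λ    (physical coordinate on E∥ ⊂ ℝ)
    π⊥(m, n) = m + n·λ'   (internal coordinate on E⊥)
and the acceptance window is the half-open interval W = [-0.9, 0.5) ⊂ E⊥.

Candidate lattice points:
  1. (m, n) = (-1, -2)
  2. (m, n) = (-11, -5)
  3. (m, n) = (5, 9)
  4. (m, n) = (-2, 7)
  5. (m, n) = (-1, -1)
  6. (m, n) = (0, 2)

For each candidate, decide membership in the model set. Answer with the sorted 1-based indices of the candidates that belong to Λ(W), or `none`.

1, 5, 6

Numerically λ ≈ 2.414214 and λ' = −1/λ ≈ -0.414214.
candidate 1: (m,n)=(-1,-2) → π∥ = -1-2·λ ≈ -5.828427, π⊥ = -1-2·λ' ≈ -0.171573 ∈ [-0.9, 0.5) ⇒ IN Λ
candidate 2: (m,n)=(-11,-5) → π∥ = -11-5·λ ≈ -23.071068, π⊥ = -11-5·λ' ≈ -8.928932 ∉ [-0.9, 0.5) ⇒ out
candidate 3: (m,n)=(5,9) → π∥ = 5+9·λ ≈ 26.727922, π⊥ = 5+9·λ' ≈ 1.272078 ∉ [-0.9, 0.5) ⇒ out
candidate 4: (m,n)=(-2,7) → π∥ = -2+7·λ ≈ 14.899495, π⊥ = -2+7·λ' ≈ -4.899495 ∉ [-0.9, 0.5) ⇒ out
candidate 5: (m,n)=(-1,-1) → π∥ = -1-1·λ ≈ -3.414214, π⊥ = -1-1·λ' ≈ -0.585786 ∈ [-0.9, 0.5) ⇒ IN Λ
candidate 6: (m,n)=(0,2) → π∥ = 0+2·λ ≈ 4.828427, π⊥ = 0+2·λ' ≈ -0.828427 ∈ [-0.9, 0.5) ⇒ IN Λ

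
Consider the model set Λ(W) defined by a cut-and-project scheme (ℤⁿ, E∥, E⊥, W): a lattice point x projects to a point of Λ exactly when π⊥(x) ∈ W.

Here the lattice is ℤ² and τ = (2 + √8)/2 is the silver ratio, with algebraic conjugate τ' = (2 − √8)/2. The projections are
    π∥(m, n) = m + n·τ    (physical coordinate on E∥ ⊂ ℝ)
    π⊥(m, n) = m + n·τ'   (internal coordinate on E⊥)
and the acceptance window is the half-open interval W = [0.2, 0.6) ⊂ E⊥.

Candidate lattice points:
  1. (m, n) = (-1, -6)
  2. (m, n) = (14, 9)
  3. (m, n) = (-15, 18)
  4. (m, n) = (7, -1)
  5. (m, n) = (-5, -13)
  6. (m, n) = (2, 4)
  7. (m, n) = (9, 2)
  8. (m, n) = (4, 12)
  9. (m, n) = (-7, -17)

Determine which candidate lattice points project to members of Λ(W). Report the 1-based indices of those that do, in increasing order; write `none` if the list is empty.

Compute τ' = (2−√8)/2 = -0.4142, so π⊥(m,n) = m -0.4142·n.
candidate 1: (m,n)=(-1,-6) → π∥ = -1-6·τ ≈ -15.4853, π⊥ = -1-6·τ' ≈ 1.4853 ∉ [0.2, 0.6) ⇒ out
candidate 2: (m,n)=(14,9) → π∥ = 14+9·τ ≈ 35.7279, π⊥ = 14+9·τ' ≈ 10.2721 ∉ [0.2, 0.6) ⇒ out
candidate 3: (m,n)=(-15,18) → π∥ = -15+18·τ ≈ 28.4558, π⊥ = -15+18·τ' ≈ -22.4558 ∉ [0.2, 0.6) ⇒ out
candidate 4: (m,n)=(7,-1) → π∥ = 7-1·τ ≈ 4.5858, π⊥ = 7-1·τ' ≈ 7.4142 ∉ [0.2, 0.6) ⇒ out
candidate 5: (m,n)=(-5,-13) → π∥ = -5-13·τ ≈ -36.3848, π⊥ = -5-13·τ' ≈ 0.3848 ∈ [0.2, 0.6) ⇒ IN Λ
candidate 6: (m,n)=(2,4) → π∥ = 2+4·τ ≈ 11.6569, π⊥ = 2+4·τ' ≈ 0.3431 ∈ [0.2, 0.6) ⇒ IN Λ
candidate 7: (m,n)=(9,2) → π∥ = 9+2·τ ≈ 13.8284, π⊥ = 9+2·τ' ≈ 8.1716 ∉ [0.2, 0.6) ⇒ out
candidate 8: (m,n)=(4,12) → π∥ = 4+12·τ ≈ 32.9706, π⊥ = 4+12·τ' ≈ -0.9706 ∉ [0.2, 0.6) ⇒ out
candidate 9: (m,n)=(-7,-17) → π∥ = -7-17·τ ≈ -48.0416, π⊥ = -7-17·τ' ≈ 0.0416 ∉ [0.2, 0.6) ⇒ out

5, 6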